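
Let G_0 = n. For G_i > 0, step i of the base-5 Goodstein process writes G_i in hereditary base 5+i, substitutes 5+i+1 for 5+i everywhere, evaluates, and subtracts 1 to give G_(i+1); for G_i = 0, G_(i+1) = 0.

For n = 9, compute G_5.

9

9 —HB5→ 5 + 4 —bump→ 6 + 4 = 10 —(−1)→ 9
9 —HB6→ 6 + 3 —bump→ 7 + 3 = 10 —(−1)→ 9
9 —HB7→ 7 + 2 —bump→ 8 + 2 = 10 —(−1)→ 9
9 —HB8→ 8 + 1 —bump→ 9 + 1 = 10 —(−1)→ 9
9 —HB9→ 9 —bump→ 10 = 10 —(−1)→ 9
9 —HB10→ 9 —bump→ 9 = 9 —(−1)→ 8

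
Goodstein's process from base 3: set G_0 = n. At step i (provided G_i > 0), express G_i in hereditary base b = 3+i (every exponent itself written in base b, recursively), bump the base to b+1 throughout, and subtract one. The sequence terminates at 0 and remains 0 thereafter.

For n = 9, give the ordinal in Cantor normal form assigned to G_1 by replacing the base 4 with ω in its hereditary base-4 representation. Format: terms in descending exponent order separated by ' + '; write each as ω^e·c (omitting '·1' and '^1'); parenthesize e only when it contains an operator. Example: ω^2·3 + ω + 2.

ω·3 + 3

G_0 = 9. HB_3(9) = 3^2. Bump = 16. G_1 = 15.
G_1 = 15. HB_4(15) = 3·4 + 3. Bump = 18. G_2 = 17.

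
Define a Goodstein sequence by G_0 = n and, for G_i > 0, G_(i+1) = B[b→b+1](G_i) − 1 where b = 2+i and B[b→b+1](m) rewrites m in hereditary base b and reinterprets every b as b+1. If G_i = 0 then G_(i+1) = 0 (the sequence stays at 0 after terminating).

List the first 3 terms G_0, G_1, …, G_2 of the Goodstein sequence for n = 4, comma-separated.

4, 26, 41

[0] 4 ≡ 2^2 (base 2). Lift 3: 27. −1: 26.
[1] 26 ≡ 2·3^2 + 2·3 + 2 (base 3). Lift 4: 42. −1: 41.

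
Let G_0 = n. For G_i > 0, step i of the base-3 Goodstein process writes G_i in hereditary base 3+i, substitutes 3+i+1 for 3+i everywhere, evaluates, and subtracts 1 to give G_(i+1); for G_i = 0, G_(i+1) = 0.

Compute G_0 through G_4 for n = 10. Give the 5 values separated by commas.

10, 16, 24, 27, 30

G_0 = 10. HB_3(10) = 3^2 + 1. Bump = 17. G_1 = 16.
G_1 = 16. HB_4(16) = 4^2. Bump = 25. G_2 = 24.
G_2 = 24. HB_5(24) = 4·5 + 4. Bump = 28. G_3 = 27.
G_3 = 27. HB_6(27) = 4·6 + 3. Bump = 31. G_4 = 30.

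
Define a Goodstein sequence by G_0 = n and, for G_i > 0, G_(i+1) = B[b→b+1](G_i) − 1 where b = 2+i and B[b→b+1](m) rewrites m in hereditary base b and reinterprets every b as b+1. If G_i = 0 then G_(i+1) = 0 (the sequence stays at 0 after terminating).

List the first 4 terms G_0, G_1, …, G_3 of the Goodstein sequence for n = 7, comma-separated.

base 2: 7 = 2^2 + 2 + 1; at 3: 3^3 + 3 + 1 = 31; next = 30
base 3: 30 = 3^3 + 3; at 4: 4^4 + 4 = 260; next = 259
base 4: 259 = 4^4 + 3; at 5: 5^5 + 3 = 3128; next = 3127

7, 30, 259, 3127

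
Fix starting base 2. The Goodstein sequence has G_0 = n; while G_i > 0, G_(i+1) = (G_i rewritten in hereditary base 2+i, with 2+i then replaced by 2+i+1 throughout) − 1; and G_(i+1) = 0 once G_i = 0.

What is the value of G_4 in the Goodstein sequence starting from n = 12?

280019

base 2: 12 = 2^(2 + 1) + 2^2; at 3: 3^(3 + 1) + 3^3 = 108; next = 107
base 3: 107 = 3^(3 + 1) + 2·3^2 + 2·3 + 2; at 4: 4^(4 + 1) + 2·4^2 + 2·4 + 2 = 1066; next = 1065
base 4: 1065 = 4^(4 + 1) + 2·4^2 + 2·4 + 1; at 5: 5^(5 + 1) + 2·5^2 + 2·5 + 1 = 15686; next = 15685
base 5: 15685 = 5^(5 + 1) + 2·5^2 + 2·5; at 6: 6^(6 + 1) + 2·6^2 + 2·6 = 280020; next = 280019
base 6: 280019 = 6^(6 + 1) + 2·6^2 + 6 + 5; at 7: 7^(7 + 1) + 2·7^2 + 7 + 5 = 5764911; next = 5764910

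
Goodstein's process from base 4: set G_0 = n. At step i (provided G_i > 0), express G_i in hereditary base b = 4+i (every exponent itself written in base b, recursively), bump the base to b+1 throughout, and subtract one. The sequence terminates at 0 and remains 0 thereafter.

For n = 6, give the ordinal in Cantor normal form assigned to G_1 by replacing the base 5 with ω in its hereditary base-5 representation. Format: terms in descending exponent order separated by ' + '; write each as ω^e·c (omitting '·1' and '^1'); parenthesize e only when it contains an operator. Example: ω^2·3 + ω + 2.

ω + 1

G_0 = 6. HB_4(6) = 4 + 2. Bump = 7. G_1 = 6.
G_1 = 6. HB_5(6) = 5 + 1. Bump = 7. G_2 = 6.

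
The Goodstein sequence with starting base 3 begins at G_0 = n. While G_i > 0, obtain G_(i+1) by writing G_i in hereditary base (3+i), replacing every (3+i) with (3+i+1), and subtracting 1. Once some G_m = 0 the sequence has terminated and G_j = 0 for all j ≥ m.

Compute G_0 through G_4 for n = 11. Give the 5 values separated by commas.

step 0: 11 = 3^2 + 2; sub 4 for 3: 4^2 + 2; = 18; G_1 = 18−1 = 17
step 1: 17 = 4^2 + 1; sub 5 for 4: 5^2 + 1; = 26; G_2 = 26−1 = 25
step 2: 25 = 5^2; sub 6 for 5: 6^2; = 36; G_3 = 36−1 = 35
step 3: 35 = 5·6 + 5; sub 7 for 6: 5·7 + 5; = 40; G_4 = 40−1 = 39

11, 17, 25, 35, 39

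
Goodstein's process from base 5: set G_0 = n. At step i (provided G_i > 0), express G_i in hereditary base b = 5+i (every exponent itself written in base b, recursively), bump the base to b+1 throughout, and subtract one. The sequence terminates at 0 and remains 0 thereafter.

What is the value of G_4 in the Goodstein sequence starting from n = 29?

81

G_0 = 29. HB_5(29) = 5^2 + 4. Bump = 40. G_1 = 39.
G_1 = 39. HB_6(39) = 6^2 + 3. Bump = 52. G_2 = 51.
G_2 = 51. HB_7(51) = 7^2 + 2. Bump = 66. G_3 = 65.
G_3 = 65. HB_8(65) = 8^2 + 1. Bump = 82. G_4 = 81.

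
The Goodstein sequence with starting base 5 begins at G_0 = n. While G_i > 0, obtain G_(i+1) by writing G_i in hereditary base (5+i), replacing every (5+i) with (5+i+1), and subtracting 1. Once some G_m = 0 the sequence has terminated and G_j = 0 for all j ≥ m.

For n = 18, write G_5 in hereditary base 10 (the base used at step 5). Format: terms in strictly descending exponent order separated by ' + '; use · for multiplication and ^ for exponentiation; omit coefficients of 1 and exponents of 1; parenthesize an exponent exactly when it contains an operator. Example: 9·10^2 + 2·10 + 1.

18 —HB5→ 3·5 + 3 —bump→ 3·6 + 3 = 21 —(−1)→ 20
20 —HB6→ 3·6 + 2 —bump→ 3·7 + 2 = 23 —(−1)→ 22
22 —HB7→ 3·7 + 1 —bump→ 3·8 + 1 = 25 —(−1)→ 24
24 —HB8→ 3·8 —bump→ 3·9 = 27 —(−1)→ 26
26 —HB9→ 2·9 + 8 —bump→ 2·10 + 8 = 28 —(−1)→ 27

2·10 + 7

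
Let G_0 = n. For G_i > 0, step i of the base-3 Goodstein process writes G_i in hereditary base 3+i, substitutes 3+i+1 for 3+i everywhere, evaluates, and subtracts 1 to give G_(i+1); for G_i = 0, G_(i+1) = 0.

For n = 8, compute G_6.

8 —HB3→ 2·3 + 2 —bump→ 2·4 + 2 = 10 —(−1)→ 9
9 —HB4→ 2·4 + 1 —bump→ 2·5 + 1 = 11 —(−1)→ 10
10 —HB5→ 2·5 —bump→ 2·6 = 12 —(−1)→ 11
11 —HB6→ 6 + 5 —bump→ 7 + 5 = 12 —(−1)→ 11
11 —HB7→ 7 + 4 —bump→ 8 + 4 = 12 —(−1)→ 11
11 —HB8→ 8 + 3 —bump→ 9 + 3 = 12 —(−1)→ 11
11 —HB9→ 9 + 2 —bump→ 10 + 2 = 12 —(−1)→ 11

11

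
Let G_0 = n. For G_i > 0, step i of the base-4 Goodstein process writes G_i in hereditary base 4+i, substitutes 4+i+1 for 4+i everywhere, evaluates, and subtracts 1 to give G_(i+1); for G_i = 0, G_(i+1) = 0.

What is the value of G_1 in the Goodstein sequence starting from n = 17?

25

G_0=17  [base 4] 4^2 + 1  →[4↦5]→  5^2 + 1 = 26  −1 ⇒ G_1=25
G_1=25  [base 5] 5^2  →[5↦6]→  6^2 = 36  −1 ⇒ G_2=35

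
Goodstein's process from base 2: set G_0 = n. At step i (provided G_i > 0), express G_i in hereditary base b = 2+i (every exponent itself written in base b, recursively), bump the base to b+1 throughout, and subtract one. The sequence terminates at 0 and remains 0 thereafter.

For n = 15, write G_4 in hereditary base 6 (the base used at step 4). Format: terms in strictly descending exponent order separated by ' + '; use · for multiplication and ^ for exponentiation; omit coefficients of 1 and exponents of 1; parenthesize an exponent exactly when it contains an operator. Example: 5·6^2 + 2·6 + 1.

6^(6 + 1) + 6^6 + 1

[0] 15 ≡ 2^(2 + 1) + 2^2 + 2 + 1 (base 2). Lift 3: 112. −1: 111.
[1] 111 ≡ 3^(3 + 1) + 3^3 + 3 (base 3). Lift 4: 1284. −1: 1283.
[2] 1283 ≡ 4^(4 + 1) + 4^4 + 3 (base 4). Lift 5: 18753. −1: 18752.
[3] 18752 ≡ 5^(5 + 1) + 5^5 + 2 (base 5). Lift 6: 326594. −1: 326593.
[4] 326593 ≡ 6^(6 + 1) + 6^6 + 1 (base 6). Lift 7: 6588345. −1: 6588344.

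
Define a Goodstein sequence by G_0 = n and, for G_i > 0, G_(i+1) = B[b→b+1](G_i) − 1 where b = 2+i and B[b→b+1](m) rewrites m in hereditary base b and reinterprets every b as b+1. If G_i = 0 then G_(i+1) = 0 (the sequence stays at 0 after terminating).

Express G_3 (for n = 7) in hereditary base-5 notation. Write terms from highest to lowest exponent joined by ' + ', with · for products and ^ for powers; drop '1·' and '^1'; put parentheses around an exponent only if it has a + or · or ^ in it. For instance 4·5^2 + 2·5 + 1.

base 2: 7 = 2^2 + 2 + 1; at 3: 3^3 + 3 + 1 = 31; next = 30
base 3: 30 = 3^3 + 3; at 4: 4^4 + 4 = 260; next = 259
base 4: 259 = 4^4 + 3; at 5: 5^5 + 3 = 3128; next = 3127
base 5: 3127 = 5^5 + 2; at 6: 6^6 + 2 = 46658; next = 46657

5^5 + 2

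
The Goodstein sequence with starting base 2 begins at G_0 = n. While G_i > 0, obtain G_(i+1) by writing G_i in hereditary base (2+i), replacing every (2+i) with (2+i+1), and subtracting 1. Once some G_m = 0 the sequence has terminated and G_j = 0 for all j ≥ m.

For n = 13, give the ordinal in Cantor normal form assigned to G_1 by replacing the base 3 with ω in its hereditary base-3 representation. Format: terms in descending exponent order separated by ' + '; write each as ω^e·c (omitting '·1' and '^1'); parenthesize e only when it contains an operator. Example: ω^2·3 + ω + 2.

ω^(ω + 1) + ω^ω

13 —HB2→ 2^(2 + 1) + 2^2 + 1 —bump→ 3^(3 + 1) + 3^3 + 1 = 109 —(−1)→ 108
108 —HB3→ 3^(3 + 1) + 3^3 —bump→ 4^(4 + 1) + 4^4 = 1280 —(−1)→ 1279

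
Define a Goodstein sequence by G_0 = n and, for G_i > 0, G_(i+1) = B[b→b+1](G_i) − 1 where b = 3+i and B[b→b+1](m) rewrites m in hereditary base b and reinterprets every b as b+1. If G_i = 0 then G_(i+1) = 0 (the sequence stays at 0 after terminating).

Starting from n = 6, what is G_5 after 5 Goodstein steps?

(0) 6|_3 = 2·3 ↦ 2·4|_4 = 8 ⇒ 7
(1) 7|_4 = 4 + 3 ↦ 5 + 3|_5 = 8 ⇒ 7
(2) 7|_5 = 5 + 2 ↦ 6 + 2|_6 = 8 ⇒ 7
(3) 7|_6 = 6 + 1 ↦ 7 + 1|_7 = 8 ⇒ 7
(4) 7|_7 = 7 ↦ 8|_8 = 8 ⇒ 7
(5) 7|_8 = 7 ↦ 7|_9 = 7 ⇒ 6

7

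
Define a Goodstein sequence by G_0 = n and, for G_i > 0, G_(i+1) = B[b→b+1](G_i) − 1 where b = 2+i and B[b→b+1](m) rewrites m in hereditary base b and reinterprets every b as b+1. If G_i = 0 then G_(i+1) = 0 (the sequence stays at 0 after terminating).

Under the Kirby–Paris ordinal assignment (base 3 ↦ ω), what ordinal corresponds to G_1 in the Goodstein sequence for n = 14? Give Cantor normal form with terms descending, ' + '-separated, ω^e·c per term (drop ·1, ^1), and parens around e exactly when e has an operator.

14 —HB2→ 2^(2 + 1) + 2^2 + 2 —bump→ 3^(3 + 1) + 3^3 + 3 = 111 —(−1)→ 110
110 —HB3→ 3^(3 + 1) + 3^3 + 2 —bump→ 4^(4 + 1) + 4^4 + 2 = 1282 —(−1)→ 1281

ω^(ω + 1) + ω^ω + 2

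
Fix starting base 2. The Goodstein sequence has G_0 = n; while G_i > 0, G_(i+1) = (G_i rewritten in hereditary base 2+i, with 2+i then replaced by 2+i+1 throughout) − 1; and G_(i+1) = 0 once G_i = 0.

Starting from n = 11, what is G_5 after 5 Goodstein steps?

5764801

G_0 = 11. HB_2(11) = 2^(2 + 1) + 2 + 1. Bump = 85. G_1 = 84.
G_1 = 84. HB_3(84) = 3^(3 + 1) + 3. Bump = 1028. G_2 = 1027.
G_2 = 1027. HB_4(1027) = 4^(4 + 1) + 3. Bump = 15628. G_3 = 15627.
G_3 = 15627. HB_5(15627) = 5^(5 + 1) + 2. Bump = 279938. G_4 = 279937.
G_4 = 279937. HB_6(279937) = 6^(6 + 1) + 1. Bump = 5764802. G_5 = 5764801.
G_5 = 5764801. HB_7(5764801) = 7^(7 + 1). Bump = 134217728. G_6 = 134217727.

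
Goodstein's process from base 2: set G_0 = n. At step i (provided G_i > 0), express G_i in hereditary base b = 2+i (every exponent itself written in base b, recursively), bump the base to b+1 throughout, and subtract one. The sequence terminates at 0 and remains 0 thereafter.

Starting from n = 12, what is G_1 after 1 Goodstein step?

107

G_0 = 12. HB_2(12) = 2^(2 + 1) + 2^2. Bump = 108. G_1 = 107.
G_1 = 107. HB_3(107) = 3^(3 + 1) + 2·3^2 + 2·3 + 2. Bump = 1066. G_2 = 1065.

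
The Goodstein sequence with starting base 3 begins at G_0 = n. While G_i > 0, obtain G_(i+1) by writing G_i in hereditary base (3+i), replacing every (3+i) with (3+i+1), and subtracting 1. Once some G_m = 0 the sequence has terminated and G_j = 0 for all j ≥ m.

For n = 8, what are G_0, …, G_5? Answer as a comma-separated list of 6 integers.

8, 9, 10, 11, 11, 11

G_0=8  [base 3] 2·3 + 2  →[3↦4]→  2·4 + 2 = 10  −1 ⇒ G_1=9
G_1=9  [base 4] 2·4 + 1  →[4↦5]→  2·5 + 1 = 11  −1 ⇒ G_2=10
G_2=10  [base 5] 2·5  →[5↦6]→  2·6 = 12  −1 ⇒ G_3=11
G_3=11  [base 6] 6 + 5  →[6↦7]→  7 + 5 = 12  −1 ⇒ G_4=11
G_4=11  [base 7] 7 + 4  →[7↦8]→  8 + 4 = 12  −1 ⇒ G_5=11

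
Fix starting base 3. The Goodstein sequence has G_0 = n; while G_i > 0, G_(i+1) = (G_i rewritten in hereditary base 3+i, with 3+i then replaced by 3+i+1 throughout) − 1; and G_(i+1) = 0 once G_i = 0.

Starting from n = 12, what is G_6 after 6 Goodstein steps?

69

G_0 = 12. HB_3(12) = 3^2 + 3. Bump = 20. G_1 = 19.
G_1 = 19. HB_4(19) = 4^2 + 3. Bump = 28. G_2 = 27.
G_2 = 27. HB_5(27) = 5^2 + 2. Bump = 38. G_3 = 37.
G_3 = 37. HB_6(37) = 6^2 + 1. Bump = 50. G_4 = 49.
G_4 = 49. HB_7(49) = 7^2. Bump = 64. G_5 = 63.
G_5 = 63. HB_8(63) = 7·8 + 7. Bump = 70. G_6 = 69.
G_6 = 69. HB_9(69) = 7·9 + 6. Bump = 76. G_7 = 75.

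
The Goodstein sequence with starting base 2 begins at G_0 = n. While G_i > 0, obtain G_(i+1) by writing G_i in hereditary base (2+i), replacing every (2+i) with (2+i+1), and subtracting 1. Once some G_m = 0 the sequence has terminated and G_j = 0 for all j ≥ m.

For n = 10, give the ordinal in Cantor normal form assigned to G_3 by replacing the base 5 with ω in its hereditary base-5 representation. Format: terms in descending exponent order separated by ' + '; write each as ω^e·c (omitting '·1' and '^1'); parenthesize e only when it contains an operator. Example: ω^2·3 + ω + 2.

step 0: 10 = 2^(2 + 1) + 2; sub 3 for 2: 3^(3 + 1) + 3; = 84; G_1 = 84−1 = 83
step 1: 83 = 3^(3 + 1) + 2; sub 4 for 3: 4^(4 + 1) + 2; = 1026; G_2 = 1026−1 = 1025
step 2: 1025 = 4^(4 + 1) + 1; sub 5 for 4: 5^(5 + 1) + 1; = 15626; G_3 = 15626−1 = 15625

ω^(ω + 1)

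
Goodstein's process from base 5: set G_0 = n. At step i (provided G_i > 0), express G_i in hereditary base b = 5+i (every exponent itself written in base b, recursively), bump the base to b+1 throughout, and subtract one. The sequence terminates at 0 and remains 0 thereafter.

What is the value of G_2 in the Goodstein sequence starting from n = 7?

7

[0] 7 ≡ 5 + 2 (base 5). Lift 6: 8. −1: 7.
[1] 7 ≡ 6 + 1 (base 6). Lift 7: 8. −1: 7.
[2] 7 ≡ 7 (base 7). Lift 8: 8. −1: 7.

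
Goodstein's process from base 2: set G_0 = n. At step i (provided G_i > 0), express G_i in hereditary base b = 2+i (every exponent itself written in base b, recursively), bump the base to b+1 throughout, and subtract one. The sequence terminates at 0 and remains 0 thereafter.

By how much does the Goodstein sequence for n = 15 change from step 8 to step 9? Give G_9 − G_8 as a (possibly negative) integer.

i=0: 15 = 2^(2 + 1) + 2^2 + 2 + 1 (b=2); 2→3: 3^(3 + 1) + 3^3 + 3 + 1 = 112; 112−1 = 111
i=1: 111 = 3^(3 + 1) + 3^3 + 3 (b=3); 3→4: 4^(4 + 1) + 4^4 + 4 = 1284; 1284−1 = 1283
i=2: 1283 = 4^(4 + 1) + 4^4 + 3 (b=4); 4→5: 5^(5 + 1) + 5^5 + 3 = 18753; 18753−1 = 18752
i=3: 18752 = 5^(5 + 1) + 5^5 + 2 (b=5); 5→6: 6^(6 + 1) + 6^6 + 2 = 326594; 326594−1 = 326593
i=4: 326593 = 6^(6 + 1) + 6^6 + 1 (b=6); 6→7: 7^(7 + 1) + 7^7 + 1 = 6588345; 6588345−1 = 6588344
i=5: 6588344 = 7^(7 + 1) + 7^7 (b=7); 7→8: 8^(8 + 1) + 8^8 = 150994944; 150994944−1 = 150994943
i=6: 150994943 = 8^(8 + 1) + 7·8^7 + 7·8^6 + 7·8^5 + 7·8^4 + 7·8^3 + 7·8^2 + 7·8 + 7 (b=8); 8→9: 9^(9 + 1) + 7·9^7 + 7·9^6 + 7·9^5 + 7·9^4 + 7·9^3 + 7·9^2 + 7·9 + 7 = 3524450281; 3524450281−1 = 3524450280
i=7: 3524450280 = 9^(9 + 1) + 7·9^7 + 7·9^6 + 7·9^5 + 7·9^4 + 7·9^3 + 7·9^2 + 7·9 + 6 (b=9); 9→10: 10^(10 + 1) + 7·10^7 + 7·10^6 + 7·10^5 + 7·10^4 + 7·10^3 + 7·10^2 + 7·10 + 6 = 100077777776; 100077777776−1 = 100077777775
i=8: 100077777775 = 10^(10 + 1) + 7·10^7 + 7·10^6 + 7·10^5 + 7·10^4 + 7·10^3 + 7·10^2 + 7·10 + 5 (b=10); 10→11: 11^(11 + 1) + 7·11^7 + 7·11^6 + 7·11^5 + 7·11^4 + 7·11^3 + 7·11^2 + 7·11 + 5 = 3138578427935; 3138578427935−1 = 3138578427934

3038500650159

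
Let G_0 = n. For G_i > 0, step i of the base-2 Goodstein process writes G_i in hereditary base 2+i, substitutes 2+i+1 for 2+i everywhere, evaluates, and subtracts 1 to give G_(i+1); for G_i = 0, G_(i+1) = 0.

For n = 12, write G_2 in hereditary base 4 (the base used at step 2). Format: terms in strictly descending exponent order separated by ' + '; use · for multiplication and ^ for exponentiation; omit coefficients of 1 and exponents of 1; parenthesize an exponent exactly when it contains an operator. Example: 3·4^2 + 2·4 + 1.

[0] 12 ≡ 2^(2 + 1) + 2^2 (base 2). Lift 3: 108. −1: 107.
[1] 107 ≡ 3^(3 + 1) + 2·3^2 + 2·3 + 2 (base 3). Lift 4: 1066. −1: 1065.

4^(4 + 1) + 2·4^2 + 2·4 + 1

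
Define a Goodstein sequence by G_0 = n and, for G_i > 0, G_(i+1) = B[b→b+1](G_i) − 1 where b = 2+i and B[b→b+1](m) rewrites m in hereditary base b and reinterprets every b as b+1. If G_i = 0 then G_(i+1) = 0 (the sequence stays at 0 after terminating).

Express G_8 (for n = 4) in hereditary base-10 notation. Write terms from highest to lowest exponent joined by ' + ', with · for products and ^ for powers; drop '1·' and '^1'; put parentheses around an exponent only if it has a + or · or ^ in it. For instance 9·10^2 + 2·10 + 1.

2·10^2 + 10 + 1

4 —HB2→ 2^2 —bump→ 3^3 = 27 —(−1)→ 26
26 —HB3→ 2·3^2 + 2·3 + 2 —bump→ 2·4^2 + 2·4 + 2 = 42 —(−1)→ 41
41 —HB4→ 2·4^2 + 2·4 + 1 —bump→ 2·5^2 + 2·5 + 1 = 61 —(−1)→ 60
60 —HB5→ 2·5^2 + 2·5 —bump→ 2·6^2 + 2·6 = 84 —(−1)→ 83
83 —HB6→ 2·6^2 + 6 + 5 —bump→ 2·7^2 + 7 + 5 = 110 —(−1)→ 109
109 —HB7→ 2·7^2 + 7 + 4 —bump→ 2·8^2 + 8 + 4 = 140 —(−1)→ 139
139 —HB8→ 2·8^2 + 8 + 3 —bump→ 2·9^2 + 9 + 3 = 174 —(−1)→ 173
173 —HB9→ 2·9^2 + 9 + 2 —bump→ 2·10^2 + 10 + 2 = 212 —(−1)→ 211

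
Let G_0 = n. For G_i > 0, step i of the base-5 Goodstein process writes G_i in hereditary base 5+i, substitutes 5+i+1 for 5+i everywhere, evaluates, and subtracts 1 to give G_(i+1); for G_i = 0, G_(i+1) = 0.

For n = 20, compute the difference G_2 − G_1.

2

step 0: 20 = 4·5; sub 6 for 5: 4·6; = 24; G_1 = 24−1 = 23
step 1: 23 = 3·6 + 5; sub 7 for 6: 3·7 + 5; = 26; G_2 = 26−1 = 25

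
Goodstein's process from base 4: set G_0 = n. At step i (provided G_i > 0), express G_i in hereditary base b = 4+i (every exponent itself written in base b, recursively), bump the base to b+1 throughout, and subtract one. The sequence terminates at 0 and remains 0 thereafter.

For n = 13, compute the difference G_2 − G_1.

(0) 13|_4 = 3·4 + 1 ↦ 3·5 + 1|_5 = 16 ⇒ 15
(1) 15|_5 = 3·5 ↦ 3·6|_6 = 18 ⇒ 17

2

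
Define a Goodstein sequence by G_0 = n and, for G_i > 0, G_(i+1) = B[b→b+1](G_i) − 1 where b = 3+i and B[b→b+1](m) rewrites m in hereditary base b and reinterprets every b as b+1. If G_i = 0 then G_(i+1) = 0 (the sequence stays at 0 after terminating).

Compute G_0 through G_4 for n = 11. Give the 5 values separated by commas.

11, 17, 25, 35, 39

base 3: 11 = 3^2 + 2; at 4: 4^2 + 2 = 18; next = 17
base 4: 17 = 4^2 + 1; at 5: 5^2 + 1 = 26; next = 25
base 5: 25 = 5^2; at 6: 6^2 = 36; next = 35
base 6: 35 = 5·6 + 5; at 7: 5·7 + 5 = 40; next = 39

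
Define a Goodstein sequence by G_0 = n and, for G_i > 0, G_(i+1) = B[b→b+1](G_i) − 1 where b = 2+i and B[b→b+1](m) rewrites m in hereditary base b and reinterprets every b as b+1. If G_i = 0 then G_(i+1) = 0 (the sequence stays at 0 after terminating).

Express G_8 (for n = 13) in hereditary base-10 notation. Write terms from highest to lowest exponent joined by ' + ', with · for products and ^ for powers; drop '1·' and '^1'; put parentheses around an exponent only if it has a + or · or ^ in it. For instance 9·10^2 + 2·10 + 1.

base 2: 13 = 2^(2 + 1) + 2^2 + 1; at 3: 3^(3 + 1) + 3^3 + 1 = 109; next = 108
base 3: 108 = 3^(3 + 1) + 3^3; at 4: 4^(4 + 1) + 4^4 = 1280; next = 1279
base 4: 1279 = 4^(4 + 1) + 3·4^3 + 3·4^2 + 3·4 + 3; at 5: 5^(5 + 1) + 3·5^3 + 3·5^2 + 3·5 + 3 = 16093; next = 16092
base 5: 16092 = 5^(5 + 1) + 3·5^3 + 3·5^2 + 3·5 + 2; at 6: 6^(6 + 1) + 3·6^3 + 3·6^2 + 3·6 + 2 = 280712; next = 280711
base 6: 280711 = 6^(6 + 1) + 3·6^3 + 3·6^2 + 3·6 + 1; at 7: 7^(7 + 1) + 3·7^3 + 3·7^2 + 3·7 + 1 = 5765999; next = 5765998
base 7: 5765998 = 7^(7 + 1) + 3·7^3 + 3·7^2 + 3·7; at 8: 8^(8 + 1) + 3·8^3 + 3·8^2 + 3·8 = 134219480; next = 134219479
base 8: 134219479 = 8^(8 + 1) + 3·8^3 + 3·8^2 + 2·8 + 7; at 9: 9^(9 + 1) + 3·9^3 + 3·9^2 + 2·9 + 7 = 3486786856; next = 3486786855
base 9: 3486786855 = 9^(9 + 1) + 3·9^3 + 3·9^2 + 2·9 + 6; at 10: 10^(10 + 1) + 3·10^3 + 3·10^2 + 2·10 + 6 = 100000003326; next = 100000003325

10^(10 + 1) + 3·10^3 + 3·10^2 + 2·10 + 5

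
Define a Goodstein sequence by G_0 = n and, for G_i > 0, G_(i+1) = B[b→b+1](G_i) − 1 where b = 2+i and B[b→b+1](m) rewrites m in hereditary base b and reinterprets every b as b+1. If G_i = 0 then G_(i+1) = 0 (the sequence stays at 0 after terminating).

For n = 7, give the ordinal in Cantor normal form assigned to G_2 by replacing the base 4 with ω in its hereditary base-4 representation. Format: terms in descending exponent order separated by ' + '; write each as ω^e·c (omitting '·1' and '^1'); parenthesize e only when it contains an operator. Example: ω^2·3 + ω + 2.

ω^ω + 3

step 0: 7 = 2^2 + 2 + 1; sub 3 for 2: 3^3 + 3 + 1; = 31; G_1 = 31−1 = 30
step 1: 30 = 3^3 + 3; sub 4 for 3: 4^4 + 4; = 260; G_2 = 260−1 = 259
step 2: 259 = 4^4 + 3; sub 5 for 4: 5^5 + 3; = 3128; G_3 = 3128−1 = 3127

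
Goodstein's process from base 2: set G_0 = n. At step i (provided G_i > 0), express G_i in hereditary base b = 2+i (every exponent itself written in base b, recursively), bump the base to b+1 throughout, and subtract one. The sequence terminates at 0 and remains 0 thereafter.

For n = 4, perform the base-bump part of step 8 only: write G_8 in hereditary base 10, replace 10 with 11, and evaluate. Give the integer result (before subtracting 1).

254

(0) 4|_2 = 2^2 ↦ 3^3|_3 = 27 ⇒ 26
(1) 26|_3 = 2·3^2 + 2·3 + 2 ↦ 2·4^2 + 2·4 + 2|_4 = 42 ⇒ 41
(2) 41|_4 = 2·4^2 + 2·4 + 1 ↦ 2·5^2 + 2·5 + 1|_5 = 61 ⇒ 60
(3) 60|_5 = 2·5^2 + 2·5 ↦ 2·6^2 + 2·6|_6 = 84 ⇒ 83
(4) 83|_6 = 2·6^2 + 6 + 5 ↦ 2·7^2 + 7 + 5|_7 = 110 ⇒ 109
(5) 109|_7 = 2·7^2 + 7 + 4 ↦ 2·8^2 + 8 + 4|_8 = 140 ⇒ 139
(6) 139|_8 = 2·8^2 + 8 + 3 ↦ 2·9^2 + 9 + 3|_9 = 174 ⇒ 173
(7) 173|_9 = 2·9^2 + 9 + 2 ↦ 2·10^2 + 10 + 2|_10 = 212 ⇒ 211
(8) 211|_10 = 2·10^2 + 10 + 1 ↦ 2·11^2 + 11 + 1|_11 = 254 ⇒ 253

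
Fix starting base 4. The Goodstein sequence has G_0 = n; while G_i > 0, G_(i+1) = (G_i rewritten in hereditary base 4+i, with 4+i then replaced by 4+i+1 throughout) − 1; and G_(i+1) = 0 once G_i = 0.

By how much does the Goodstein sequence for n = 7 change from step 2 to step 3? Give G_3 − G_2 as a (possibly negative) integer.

G_0=7  [base 4] 4 + 3  →[4↦5]→  5 + 3 = 8  −1 ⇒ G_1=7
G_1=7  [base 5] 5 + 2  →[5↦6]→  6 + 2 = 8  −1 ⇒ G_2=7
G_2=7  [base 6] 6 + 1  →[6↦7]→  7 + 1 = 8  −1 ⇒ G_3=7

0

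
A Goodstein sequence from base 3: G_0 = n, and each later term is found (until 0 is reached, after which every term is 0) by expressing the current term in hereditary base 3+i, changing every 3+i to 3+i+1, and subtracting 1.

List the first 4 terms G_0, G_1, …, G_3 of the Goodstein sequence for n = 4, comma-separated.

base 3: 4 = 3 + 1; at 4: 4 + 1 = 5; next = 4
base 4: 4 = 4; at 5: 5 = 5; next = 4
base 5: 4 = 4; at 6: 4 = 4; next = 3

4, 4, 4, 3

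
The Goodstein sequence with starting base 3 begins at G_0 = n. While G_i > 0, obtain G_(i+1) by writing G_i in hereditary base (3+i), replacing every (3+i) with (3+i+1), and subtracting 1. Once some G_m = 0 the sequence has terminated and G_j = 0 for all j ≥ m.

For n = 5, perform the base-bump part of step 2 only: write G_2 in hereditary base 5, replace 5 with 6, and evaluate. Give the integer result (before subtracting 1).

6

base 3: 5 = 3 + 2; at 4: 4 + 2 = 6; next = 5
base 4: 5 = 4 + 1; at 5: 5 + 1 = 6; next = 5
base 5: 5 = 5; at 6: 6 = 6; next = 5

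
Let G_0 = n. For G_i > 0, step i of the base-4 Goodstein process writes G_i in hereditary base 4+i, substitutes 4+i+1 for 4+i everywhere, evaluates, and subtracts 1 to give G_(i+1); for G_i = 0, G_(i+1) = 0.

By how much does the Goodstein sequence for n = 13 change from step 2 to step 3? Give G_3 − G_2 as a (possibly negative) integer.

1

G_0=13  [base 4] 3·4 + 1  →[4↦5]→  3·5 + 1 = 16  −1 ⇒ G_1=15
G_1=15  [base 5] 3·5  →[5↦6]→  3·6 = 18  −1 ⇒ G_2=17
G_2=17  [base 6] 2·6 + 5  →[6↦7]→  2·7 + 5 = 19  −1 ⇒ G_3=18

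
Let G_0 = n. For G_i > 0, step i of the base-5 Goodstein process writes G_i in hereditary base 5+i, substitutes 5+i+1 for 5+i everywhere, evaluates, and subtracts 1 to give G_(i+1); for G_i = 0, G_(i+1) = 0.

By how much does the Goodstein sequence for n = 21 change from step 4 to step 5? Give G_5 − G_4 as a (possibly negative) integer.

[0] 21 ≡ 4·5 + 1 (base 5). Lift 6: 25. −1: 24.
[1] 24 ≡ 4·6 (base 6). Lift 7: 28. −1: 27.
[2] 27 ≡ 3·7 + 6 (base 7). Lift 8: 30. −1: 29.
[3] 29 ≡ 3·8 + 5 (base 8). Lift 9: 32. −1: 31.
[4] 31 ≡ 3·9 + 4 (base 9). Lift 10: 34. −1: 33.

2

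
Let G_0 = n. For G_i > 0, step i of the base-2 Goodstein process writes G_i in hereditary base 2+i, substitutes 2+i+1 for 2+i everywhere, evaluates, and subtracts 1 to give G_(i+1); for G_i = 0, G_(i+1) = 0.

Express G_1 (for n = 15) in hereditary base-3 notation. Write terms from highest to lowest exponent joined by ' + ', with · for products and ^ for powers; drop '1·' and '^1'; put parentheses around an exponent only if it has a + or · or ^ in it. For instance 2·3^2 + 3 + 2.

G_0=15  [base 2] 2^(2 + 1) + 2^2 + 2 + 1  →[2↦3]→  3^(3 + 1) + 3^3 + 3 + 1 = 112  −1 ⇒ G_1=111
G_1=111  [base 3] 3^(3 + 1) + 3^3 + 3  →[3↦4]→  4^(4 + 1) + 4^4 + 4 = 1284  −1 ⇒ G_2=1283

3^(3 + 1) + 3^3 + 3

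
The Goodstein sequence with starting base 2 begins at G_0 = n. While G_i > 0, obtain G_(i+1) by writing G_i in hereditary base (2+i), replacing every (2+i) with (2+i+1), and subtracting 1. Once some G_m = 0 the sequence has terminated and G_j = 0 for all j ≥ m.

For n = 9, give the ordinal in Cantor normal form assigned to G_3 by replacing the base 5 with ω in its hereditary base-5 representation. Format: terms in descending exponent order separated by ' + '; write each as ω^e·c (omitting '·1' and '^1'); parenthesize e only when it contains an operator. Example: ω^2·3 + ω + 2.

ω^ω·3 + ω^3·3 + ω^2·3 + ω·3 + 2

9 —HB2→ 2^(2 + 1) + 1 —bump→ 3^(3 + 1) + 1 = 82 —(−1)→ 81
81 —HB3→ 3^(3 + 1) —bump→ 4^(4 + 1) = 1024 —(−1)→ 1023
1023 —HB4→ 3·4^4 + 3·4^3 + 3·4^2 + 3·4 + 3 —bump→ 3·5^5 + 3·5^3 + 3·5^2 + 3·5 + 3 = 9843 —(−1)→ 9842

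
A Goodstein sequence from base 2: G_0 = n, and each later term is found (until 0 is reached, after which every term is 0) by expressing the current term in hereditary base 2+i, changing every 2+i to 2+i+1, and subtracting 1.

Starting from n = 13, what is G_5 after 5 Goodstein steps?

[0] 13 ≡ 2^(2 + 1) + 2^2 + 1 (base 2). Lift 3: 109. −1: 108.
[1] 108 ≡ 3^(3 + 1) + 3^3 (base 3). Lift 4: 1280. −1: 1279.
[2] 1279 ≡ 4^(4 + 1) + 3·4^3 + 3·4^2 + 3·4 + 3 (base 4). Lift 5: 16093. −1: 16092.
[3] 16092 ≡ 5^(5 + 1) + 3·5^3 + 3·5^2 + 3·5 + 2 (base 5). Lift 6: 280712. −1: 280711.
[4] 280711 ≡ 6^(6 + 1) + 3·6^3 + 3·6^2 + 3·6 + 1 (base 6). Lift 7: 5765999. −1: 5765998.
[5] 5765998 ≡ 7^(7 + 1) + 3·7^3 + 3·7^2 + 3·7 (base 7). Lift 8: 134219480. −1: 134219479.

5765998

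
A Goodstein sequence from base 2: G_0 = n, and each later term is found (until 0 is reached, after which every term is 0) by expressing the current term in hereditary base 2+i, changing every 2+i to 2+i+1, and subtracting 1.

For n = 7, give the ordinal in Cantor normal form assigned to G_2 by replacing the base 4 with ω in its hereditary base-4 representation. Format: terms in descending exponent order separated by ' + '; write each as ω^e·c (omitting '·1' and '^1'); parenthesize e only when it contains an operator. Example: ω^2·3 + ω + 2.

base 2: 7 = 2^2 + 2 + 1; at 3: 3^3 + 3 + 1 = 31; next = 30
base 3: 30 = 3^3 + 3; at 4: 4^4 + 4 = 260; next = 259

ω^ω + 3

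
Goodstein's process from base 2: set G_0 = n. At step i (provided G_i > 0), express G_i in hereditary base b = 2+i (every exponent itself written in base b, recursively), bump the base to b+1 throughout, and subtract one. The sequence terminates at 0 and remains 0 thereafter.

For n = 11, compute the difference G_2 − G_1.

(0) 11|_2 = 2^(2 + 1) + 2 + 1 ↦ 3^(3 + 1) + 3 + 1|_3 = 85 ⇒ 84
(1) 84|_3 = 3^(3 + 1) + 3 ↦ 4^(4 + 1) + 4|_4 = 1028 ⇒ 1027

943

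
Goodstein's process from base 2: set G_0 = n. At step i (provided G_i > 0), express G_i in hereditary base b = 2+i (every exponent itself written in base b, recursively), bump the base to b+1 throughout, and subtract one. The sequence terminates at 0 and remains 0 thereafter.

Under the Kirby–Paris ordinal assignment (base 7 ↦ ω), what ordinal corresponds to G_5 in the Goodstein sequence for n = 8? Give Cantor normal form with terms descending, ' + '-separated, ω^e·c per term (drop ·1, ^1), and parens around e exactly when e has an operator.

ω^ω·2 + ω^2·2 + ω + 4

base 2: 8 = 2^(2 + 1); at 3: 3^(3 + 1) = 81; next = 80
base 3: 80 = 2·3^3 + 2·3^2 + 2·3 + 2; at 4: 2·4^4 + 2·4^2 + 2·4 + 2 = 554; next = 553
base 4: 553 = 2·4^4 + 2·4^2 + 2·4 + 1; at 5: 2·5^5 + 2·5^2 + 2·5 + 1 = 6311; next = 6310
base 5: 6310 = 2·5^5 + 2·5^2 + 2·5; at 6: 2·6^6 + 2·6^2 + 2·6 = 93396; next = 93395
base 6: 93395 = 2·6^6 + 2·6^2 + 6 + 5; at 7: 2·7^7 + 2·7^2 + 7 + 5 = 1647196; next = 1647195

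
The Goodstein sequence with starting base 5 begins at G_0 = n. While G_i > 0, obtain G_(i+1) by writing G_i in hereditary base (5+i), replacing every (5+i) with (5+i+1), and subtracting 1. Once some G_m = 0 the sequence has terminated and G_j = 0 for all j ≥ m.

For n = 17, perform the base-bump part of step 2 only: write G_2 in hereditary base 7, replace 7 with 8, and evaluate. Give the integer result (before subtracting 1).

24

G_0 = 17. HB_5(17) = 3·5 + 2. Bump = 20. G_1 = 19.
G_1 = 19. HB_6(19) = 3·6 + 1. Bump = 22. G_2 = 21.
G_2 = 21. HB_7(21) = 3·7. Bump = 24. G_3 = 23.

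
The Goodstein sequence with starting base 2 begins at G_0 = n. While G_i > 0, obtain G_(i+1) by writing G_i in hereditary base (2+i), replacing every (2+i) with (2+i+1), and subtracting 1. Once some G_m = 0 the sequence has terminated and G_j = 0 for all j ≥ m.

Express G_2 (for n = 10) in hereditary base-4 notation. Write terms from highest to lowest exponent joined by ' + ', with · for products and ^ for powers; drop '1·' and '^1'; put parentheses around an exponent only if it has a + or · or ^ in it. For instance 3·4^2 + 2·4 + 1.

4^(4 + 1) + 1

base 2: 10 = 2^(2 + 1) + 2; at 3: 3^(3 + 1) + 3 = 84; next = 83
base 3: 83 = 3^(3 + 1) + 2; at 4: 4^(4 + 1) + 2 = 1026; next = 1025
base 4: 1025 = 4^(4 + 1) + 1; at 5: 5^(5 + 1) + 1 = 15626; next = 15625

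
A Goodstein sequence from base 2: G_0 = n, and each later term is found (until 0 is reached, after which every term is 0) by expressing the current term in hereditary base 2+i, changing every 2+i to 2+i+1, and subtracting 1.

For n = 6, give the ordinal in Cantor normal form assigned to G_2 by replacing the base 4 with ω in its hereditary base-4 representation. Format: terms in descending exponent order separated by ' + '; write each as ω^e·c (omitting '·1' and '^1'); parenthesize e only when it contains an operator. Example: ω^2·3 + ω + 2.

ω^ω + 1

base 2: 6 = 2^2 + 2; at 3: 3^3 + 3 = 30; next = 29
base 3: 29 = 3^3 + 2; at 4: 4^4 + 2 = 258; next = 257
base 4: 257 = 4^4 + 1; at 5: 5^5 + 1 = 3126; next = 3125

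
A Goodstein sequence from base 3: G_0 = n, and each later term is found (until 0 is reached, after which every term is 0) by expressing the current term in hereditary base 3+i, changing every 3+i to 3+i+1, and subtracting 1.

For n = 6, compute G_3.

base 3: 6 = 2·3; at 4: 2·4 = 8; next = 7
base 4: 7 = 4 + 3; at 5: 5 + 3 = 8; next = 7
base 5: 7 = 5 + 2; at 6: 6 + 2 = 8; next = 7
base 6: 7 = 6 + 1; at 7: 7 + 1 = 8; next = 7

7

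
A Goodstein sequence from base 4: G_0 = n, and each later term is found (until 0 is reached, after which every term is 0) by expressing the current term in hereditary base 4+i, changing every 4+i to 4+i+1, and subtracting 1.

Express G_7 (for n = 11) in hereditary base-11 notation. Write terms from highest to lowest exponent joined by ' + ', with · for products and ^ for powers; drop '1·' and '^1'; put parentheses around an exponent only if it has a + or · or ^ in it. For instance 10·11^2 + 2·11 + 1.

G_0=11  [base 4] 2·4 + 3  →[4↦5]→  2·5 + 3 = 13  −1 ⇒ G_1=12
G_1=12  [base 5] 2·5 + 2  →[5↦6]→  2·6 + 2 = 14  −1 ⇒ G_2=13
G_2=13  [base 6] 2·6 + 1  →[6↦7]→  2·7 + 1 = 15  −1 ⇒ G_3=14
G_3=14  [base 7] 2·7  →[7↦8]→  2·8 = 16  −1 ⇒ G_4=15
G_4=15  [base 8] 8 + 7  →[8↦9]→  9 + 7 = 16  −1 ⇒ G_5=15
G_5=15  [base 9] 9 + 6  →[9↦10]→  10 + 6 = 16  −1 ⇒ G_6=15
G_6=15  [base 10] 10 + 5  →[10↦11]→  11 + 5 = 16  −1 ⇒ G_7=15
G_7=15  [base 11] 11 + 4  →[11↦12]→  12 + 4 = 16  −1 ⇒ G_8=15

11 + 4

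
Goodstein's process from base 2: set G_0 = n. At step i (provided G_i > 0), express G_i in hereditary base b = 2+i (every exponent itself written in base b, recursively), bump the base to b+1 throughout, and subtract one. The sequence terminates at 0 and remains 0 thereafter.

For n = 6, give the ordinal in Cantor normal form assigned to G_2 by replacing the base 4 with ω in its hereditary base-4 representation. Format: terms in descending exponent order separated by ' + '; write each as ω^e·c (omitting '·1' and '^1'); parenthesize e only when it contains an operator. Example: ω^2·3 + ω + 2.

ω^ω + 1

[0] 6 ≡ 2^2 + 2 (base 2). Lift 3: 30. −1: 29.
[1] 29 ≡ 3^3 + 2 (base 3). Lift 4: 258. −1: 257.
[2] 257 ≡ 4^4 + 1 (base 4). Lift 5: 3126. −1: 3125.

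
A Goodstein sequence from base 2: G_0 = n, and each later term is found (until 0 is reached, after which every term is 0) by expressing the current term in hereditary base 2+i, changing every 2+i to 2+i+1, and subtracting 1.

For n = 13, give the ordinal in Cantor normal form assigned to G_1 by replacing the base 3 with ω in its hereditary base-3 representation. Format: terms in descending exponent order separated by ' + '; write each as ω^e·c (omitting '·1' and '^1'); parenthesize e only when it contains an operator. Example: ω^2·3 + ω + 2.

step 0: 13 = 2^(2 + 1) + 2^2 + 1; sub 3 for 2: 3^(3 + 1) + 3^3 + 1; = 109; G_1 = 109−1 = 108
step 1: 108 = 3^(3 + 1) + 3^3; sub 4 for 3: 4^(4 + 1) + 4^4; = 1280; G_2 = 1280−1 = 1279

ω^(ω + 1) + ω^ω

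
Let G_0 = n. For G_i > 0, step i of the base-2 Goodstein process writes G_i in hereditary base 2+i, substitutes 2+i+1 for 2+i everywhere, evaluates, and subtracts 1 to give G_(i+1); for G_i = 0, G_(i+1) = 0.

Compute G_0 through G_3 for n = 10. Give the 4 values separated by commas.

10, 83, 1025, 15625

10 —HB2→ 2^(2 + 1) + 2 —bump→ 3^(3 + 1) + 3 = 84 —(−1)→ 83
83 —HB3→ 3^(3 + 1) + 2 —bump→ 4^(4 + 1) + 2 = 1026 —(−1)→ 1025
1025 —HB4→ 4^(4 + 1) + 1 —bump→ 5^(5 + 1) + 1 = 15626 —(−1)→ 15625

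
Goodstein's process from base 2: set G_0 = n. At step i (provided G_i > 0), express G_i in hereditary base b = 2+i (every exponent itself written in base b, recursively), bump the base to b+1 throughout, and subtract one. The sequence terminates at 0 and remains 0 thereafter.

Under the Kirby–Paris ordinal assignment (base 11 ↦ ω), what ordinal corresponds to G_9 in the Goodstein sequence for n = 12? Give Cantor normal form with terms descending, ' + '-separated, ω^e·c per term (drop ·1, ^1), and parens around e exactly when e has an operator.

ω^(ω + 1) + ω^2·2 + ω

G_0 = 12. HB_2(12) = 2^(2 + 1) + 2^2. Bump = 108. G_1 = 107.
G_1 = 107. HB_3(107) = 3^(3 + 1) + 2·3^2 + 2·3 + 2. Bump = 1066. G_2 = 1065.
G_2 = 1065. HB_4(1065) = 4^(4 + 1) + 2·4^2 + 2·4 + 1. Bump = 15686. G_3 = 15685.
G_3 = 15685. HB_5(15685) = 5^(5 + 1) + 2·5^2 + 2·5. Bump = 280020. G_4 = 280019.
G_4 = 280019. HB_6(280019) = 6^(6 + 1) + 2·6^2 + 6 + 5. Bump = 5764911. G_5 = 5764910.
G_5 = 5764910. HB_7(5764910) = 7^(7 + 1) + 2·7^2 + 7 + 4. Bump = 134217868. G_6 = 134217867.
G_6 = 134217867. HB_8(134217867) = 8^(8 + 1) + 2·8^2 + 8 + 3. Bump = 3486784575. G_7 = 3486784574.
G_7 = 3486784574. HB_9(3486784574) = 9^(9 + 1) + 2·9^2 + 9 + 2. Bump = 100000000212. G_8 = 100000000211.
G_8 = 100000000211. HB_10(100000000211) = 10^(10 + 1) + 2·10^2 + 10 + 1. Bump = 3138428376975. G_9 = 3138428376974.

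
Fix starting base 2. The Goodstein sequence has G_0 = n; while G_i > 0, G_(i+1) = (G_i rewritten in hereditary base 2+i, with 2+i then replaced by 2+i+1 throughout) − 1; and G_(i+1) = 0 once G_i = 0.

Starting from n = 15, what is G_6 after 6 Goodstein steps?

150994943

i=0: 15 = 2^(2 + 1) + 2^2 + 2 + 1 (b=2); 2→3: 3^(3 + 1) + 3^3 + 3 + 1 = 112; 112−1 = 111
i=1: 111 = 3^(3 + 1) + 3^3 + 3 (b=3); 3→4: 4^(4 + 1) + 4^4 + 4 = 1284; 1284−1 = 1283
i=2: 1283 = 4^(4 + 1) + 4^4 + 3 (b=4); 4→5: 5^(5 + 1) + 5^5 + 3 = 18753; 18753−1 = 18752
i=3: 18752 = 5^(5 + 1) + 5^5 + 2 (b=5); 5→6: 6^(6 + 1) + 6^6 + 2 = 326594; 326594−1 = 326593
i=4: 326593 = 6^(6 + 1) + 6^6 + 1 (b=6); 6→7: 7^(7 + 1) + 7^7 + 1 = 6588345; 6588345−1 = 6588344
i=5: 6588344 = 7^(7 + 1) + 7^7 (b=7); 7→8: 8^(8 + 1) + 8^8 = 150994944; 150994944−1 = 150994943
i=6: 150994943 = 8^(8 + 1) + 7·8^7 + 7·8^6 + 7·8^5 + 7·8^4 + 7·8^3 + 7·8^2 + 7·8 + 7 (b=8); 8→9: 9^(9 + 1) + 7·9^7 + 7·9^6 + 7·9^5 + 7·9^4 + 7·9^3 + 7·9^2 + 7·9 + 7 = 3524450281; 3524450281−1 = 3524450280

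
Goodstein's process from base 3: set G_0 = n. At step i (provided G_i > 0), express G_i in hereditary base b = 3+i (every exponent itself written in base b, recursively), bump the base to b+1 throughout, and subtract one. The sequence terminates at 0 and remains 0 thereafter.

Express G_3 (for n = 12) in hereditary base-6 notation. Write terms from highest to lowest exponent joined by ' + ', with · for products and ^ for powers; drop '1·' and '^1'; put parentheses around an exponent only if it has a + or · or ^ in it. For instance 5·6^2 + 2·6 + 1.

step 0: 12 = 3^2 + 3; sub 4 for 3: 4^2 + 4; = 20; G_1 = 20−1 = 19
step 1: 19 = 4^2 + 3; sub 5 for 4: 5^2 + 3; = 28; G_2 = 28−1 = 27
step 2: 27 = 5^2 + 2; sub 6 for 5: 6^2 + 2; = 38; G_3 = 38−1 = 37

6^2 + 1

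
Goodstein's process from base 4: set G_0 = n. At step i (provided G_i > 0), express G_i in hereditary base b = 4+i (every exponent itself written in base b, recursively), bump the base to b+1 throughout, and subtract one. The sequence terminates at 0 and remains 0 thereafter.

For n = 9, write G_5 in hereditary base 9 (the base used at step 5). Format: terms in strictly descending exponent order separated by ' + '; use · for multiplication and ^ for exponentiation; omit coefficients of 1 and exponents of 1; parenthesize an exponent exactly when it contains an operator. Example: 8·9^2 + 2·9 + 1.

9 + 2

G_0=9  [base 4] 2·4 + 1  →[4↦5]→  2·5 + 1 = 11  −1 ⇒ G_1=10
G_1=10  [base 5] 2·5  →[5↦6]→  2·6 = 12  −1 ⇒ G_2=11
G_2=11  [base 6] 6 + 5  →[6↦7]→  7 + 5 = 12  −1 ⇒ G_3=11
G_3=11  [base 7] 7 + 4  →[7↦8]→  8 + 4 = 12  −1 ⇒ G_4=11
G_4=11  [base 8] 8 + 3  →[8↦9]→  9 + 3 = 12  −1 ⇒ G_5=11
G_5=11  [base 9] 9 + 2  →[9↦10]→  10 + 2 = 12  −1 ⇒ G_6=11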